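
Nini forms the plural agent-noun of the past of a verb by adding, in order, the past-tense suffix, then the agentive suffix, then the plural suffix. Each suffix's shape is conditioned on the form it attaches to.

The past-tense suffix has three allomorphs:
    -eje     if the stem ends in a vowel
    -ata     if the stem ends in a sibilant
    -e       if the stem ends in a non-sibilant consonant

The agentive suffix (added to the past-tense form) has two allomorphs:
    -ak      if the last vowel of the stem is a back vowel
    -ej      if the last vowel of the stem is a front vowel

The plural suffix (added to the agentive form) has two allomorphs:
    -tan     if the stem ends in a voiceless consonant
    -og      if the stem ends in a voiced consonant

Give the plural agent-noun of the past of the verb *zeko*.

zekoejeejog

Since the final sound of *zeko* is /o/ (a vowel), it takes -eje, giving *zekoeje*.
The past-tense form *zekoeje* — last vowel /e/ (a front vowel) → -ej → *zekoejeej*.
The final consonant of the agentive form *zekoejeej* is /j/, which is voiced, so the plural suffix is -og, giving *zekoejeejog*.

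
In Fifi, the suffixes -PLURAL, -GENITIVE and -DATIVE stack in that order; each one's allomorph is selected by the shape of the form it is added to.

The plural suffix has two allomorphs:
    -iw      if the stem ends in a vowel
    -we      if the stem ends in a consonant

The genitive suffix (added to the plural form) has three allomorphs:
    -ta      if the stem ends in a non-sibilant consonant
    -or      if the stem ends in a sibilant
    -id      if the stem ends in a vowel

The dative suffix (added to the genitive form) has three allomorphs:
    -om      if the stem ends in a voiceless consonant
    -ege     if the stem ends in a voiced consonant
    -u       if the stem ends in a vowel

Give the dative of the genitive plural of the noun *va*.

vaiwtau

Since the final sound of *va* is /a/ (a vowel), it takes -iw, giving *vaiw*.
The plural form *vaiw*: final sound = /w/, a non-sibilant consonant → -ta → *vaiwta*.
The genitive form *vaiwta*: final sound = /a/, a vowel → -u → *vaiwtau*.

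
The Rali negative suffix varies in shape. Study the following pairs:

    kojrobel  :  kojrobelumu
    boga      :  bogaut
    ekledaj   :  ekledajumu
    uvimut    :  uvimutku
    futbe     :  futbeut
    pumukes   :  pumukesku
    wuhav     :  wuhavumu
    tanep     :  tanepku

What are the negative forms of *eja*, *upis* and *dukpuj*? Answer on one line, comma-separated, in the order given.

ejaut, upisku, dukpujumu

Looking at the final sound of each stem: -ku when the stem ends in a voiceless consonant (*uvimut*, *pumukes*, *tanep*); -umu when the stem ends in a voiced consonant (*kojrobel*, *ekledaj*, *wuhav*); -ut when the stem ends in a vowel (*boga*, *futbe*).
Since the final sound of *eja* is /a/ (a vowel), it takes -ut, giving *ejaut*.
*upis* — final sound /s/ (a voiceless consonant) → -ku → *upisku*.
Since the final sound of *dukpuj* is /j/ (a voiced consonant), it takes -umu, giving *dukpujumu*.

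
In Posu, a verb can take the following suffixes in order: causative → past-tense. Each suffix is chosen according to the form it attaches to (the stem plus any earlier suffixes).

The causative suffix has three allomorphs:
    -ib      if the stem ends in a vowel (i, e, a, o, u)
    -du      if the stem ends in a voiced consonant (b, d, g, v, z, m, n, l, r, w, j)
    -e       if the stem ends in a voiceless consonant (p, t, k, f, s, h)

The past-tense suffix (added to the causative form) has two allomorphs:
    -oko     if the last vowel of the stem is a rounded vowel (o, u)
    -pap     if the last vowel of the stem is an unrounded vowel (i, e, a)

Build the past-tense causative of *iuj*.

The final sound of *iuj* is /j/, which is a voiced consonant, so the causative suffix is -du, giving *iujdu*.
The causative form *iujdu*: last vowel = /u/, a rounded vowel → -oko → *iujduoko*.

iujduoko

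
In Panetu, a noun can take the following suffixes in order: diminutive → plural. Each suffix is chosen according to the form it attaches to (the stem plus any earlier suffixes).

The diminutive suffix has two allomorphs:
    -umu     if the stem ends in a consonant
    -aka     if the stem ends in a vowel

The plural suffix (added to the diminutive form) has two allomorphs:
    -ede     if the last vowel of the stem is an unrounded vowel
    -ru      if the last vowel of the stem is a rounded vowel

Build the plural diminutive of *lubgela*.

The final sound of *lubgela* is /a/, which is a vowel, so the diminutive suffix is -aka, giving *lubgelaaka*.
The diminutive form *lubgelaaka*: last vowel = /a/, an unrounded vowel → -ede → *lubgelaakaede*.

lubgelaakaede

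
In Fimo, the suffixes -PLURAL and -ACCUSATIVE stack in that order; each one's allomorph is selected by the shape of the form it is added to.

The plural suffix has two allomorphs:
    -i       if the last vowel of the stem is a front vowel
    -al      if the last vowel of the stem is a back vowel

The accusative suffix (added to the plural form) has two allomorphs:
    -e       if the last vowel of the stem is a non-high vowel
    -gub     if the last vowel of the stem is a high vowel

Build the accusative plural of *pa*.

paale

The last vowel of *pa* is /a/, which is a back vowel, so the plural suffix is -al, giving *paal*.
The plural form *paal* — last vowel /a/ (a non-high vowel) → -e → *paale*.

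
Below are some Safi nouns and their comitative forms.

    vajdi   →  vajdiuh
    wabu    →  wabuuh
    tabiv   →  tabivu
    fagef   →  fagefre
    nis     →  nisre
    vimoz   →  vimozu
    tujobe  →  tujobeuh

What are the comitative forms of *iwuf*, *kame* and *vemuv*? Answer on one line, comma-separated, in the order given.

The alternation tracks the final sound of the stem — -re when the stem ends in a voiceless consonant (*fagef*, *nis*); -u when the stem ends in a voiced consonant (*tabiv*, *vimoz*); -uh when the stem ends in a vowel (*vajdi*, *wabu*, *tujobe*).
Since the final sound of *iwuf* is /f/ (a voiceless consonant), it takes -re, giving *iwufre*.
*kame* — final sound /e/ (a vowel) → -uh → *kameuh*.
The final sound of *vemuv* is /v/, which is a voiced consonant, so the suffix is -u, giving *vemuvu*.

iwufre, kameuh, vemuvu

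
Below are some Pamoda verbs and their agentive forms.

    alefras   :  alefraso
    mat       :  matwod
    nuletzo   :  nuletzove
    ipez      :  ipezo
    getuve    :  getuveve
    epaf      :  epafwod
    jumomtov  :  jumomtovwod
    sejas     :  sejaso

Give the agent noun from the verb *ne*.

The pattern is sibilance of the final sound: -o when the stem ends in a sibilant (*alefras*, *ipez*, *sejas*); -wod when the stem ends in a non-sibilant consonant (*mat*, *epaf*, *jumomtov*); -ve when the stem ends in a vowel (*nuletzo*, *getuve*).
Since the final sound of *ne* is /e/ (a vowel), it takes -ve, giving *neve*.

neve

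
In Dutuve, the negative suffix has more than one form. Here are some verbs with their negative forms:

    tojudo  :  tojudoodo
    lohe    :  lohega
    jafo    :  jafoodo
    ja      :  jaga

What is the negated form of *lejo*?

lejoodo

The suffix is conditioned by the last vowel: -odo when the last vowel of the stem is a rounded vowel (*tojudo*, *jafo*); -ga when the last vowel of the stem is an unrounded vowel (*lohe*, *ja*).
Since the last vowel of *lejo* is /o/ (a rounded vowel), it takes -odo, giving *lejoodo*.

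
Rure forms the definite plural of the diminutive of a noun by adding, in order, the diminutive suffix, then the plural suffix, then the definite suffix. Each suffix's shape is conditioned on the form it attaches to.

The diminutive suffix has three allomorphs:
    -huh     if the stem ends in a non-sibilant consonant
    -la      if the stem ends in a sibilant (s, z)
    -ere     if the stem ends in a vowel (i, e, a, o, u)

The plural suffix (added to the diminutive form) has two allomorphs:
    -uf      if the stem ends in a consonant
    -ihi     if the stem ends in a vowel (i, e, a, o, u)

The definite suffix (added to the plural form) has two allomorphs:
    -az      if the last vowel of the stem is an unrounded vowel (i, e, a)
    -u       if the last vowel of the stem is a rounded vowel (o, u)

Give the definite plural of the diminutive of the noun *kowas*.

Since the final sound of *kowas* is /s/ (a sibilant), it takes -la, giving *kowasla*.
Since the final sound of the diminutive form *kowasla* is /a/ (a vowel), it takes -ihi, giving *kowaslaihi*.
The plural form *kowaslaihi* — last vowel /i/ (an unrounded vowel) → -az → *kowaslaihiaz*.

kowaslaihiaz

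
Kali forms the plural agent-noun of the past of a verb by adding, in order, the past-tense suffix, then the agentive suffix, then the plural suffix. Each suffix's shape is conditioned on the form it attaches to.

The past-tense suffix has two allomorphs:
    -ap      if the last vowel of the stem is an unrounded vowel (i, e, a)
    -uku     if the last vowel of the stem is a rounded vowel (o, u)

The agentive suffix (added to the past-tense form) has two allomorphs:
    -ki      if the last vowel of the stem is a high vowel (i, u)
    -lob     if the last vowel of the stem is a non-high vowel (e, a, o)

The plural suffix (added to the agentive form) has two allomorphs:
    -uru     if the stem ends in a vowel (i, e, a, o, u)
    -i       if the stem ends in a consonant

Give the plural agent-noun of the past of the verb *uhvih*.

The last vowel of *uhvih* is /i/, which is an unrounded vowel, so the past-tense suffix is -ap, giving *uhvihap*.
The past-tense form *uhvihap*: last vowel = /a/, a non-high vowel → -lob → *uhvihaplob*.
The final sound of the agentive form *uhvihaplob* is /b/, which is a consonant, so the plural suffix is -i, giving *uhvihaplobi*.

uhvihaplobi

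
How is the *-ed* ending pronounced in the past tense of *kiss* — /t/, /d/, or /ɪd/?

/t/

The stem *kiss* ends in a voiceless consonant other than /t/.
The -ed suffix is realized as /ɪd/ after /t, d/; as /t/ after other voiceless consonants; and as /d/ after other voiced sounds.
So -ed on *kiss* is pronounced /t/.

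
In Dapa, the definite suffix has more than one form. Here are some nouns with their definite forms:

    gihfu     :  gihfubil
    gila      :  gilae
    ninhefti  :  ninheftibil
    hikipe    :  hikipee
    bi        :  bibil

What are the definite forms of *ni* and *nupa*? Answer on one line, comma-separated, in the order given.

The pattern is height harmony: -bil when the last vowel of the stem is a high vowel (*gihfu*, *ninhefti*, *bi*); -e when the last vowel of the stem is a non-high vowel (*gila*, *hikipe*).
*ni* — last vowel /i/ (a high vowel) → -bil → *nibil*.
*nupa*: last vowel = /a/, a non-high vowel → -e → *nupae*.

nibil, nupae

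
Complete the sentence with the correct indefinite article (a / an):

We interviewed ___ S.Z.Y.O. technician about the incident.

an

The indefinite article is chosen by the initial *sound* of the following word, not its spelling.
The initialism *S.Z.Y.O.* is read letter by letter; the first letter, S, is pronounced /ɛs/, which begins with a vowel sound.
So the article is *an*: We interviewed an S.Z.Y.O. technician about the incident.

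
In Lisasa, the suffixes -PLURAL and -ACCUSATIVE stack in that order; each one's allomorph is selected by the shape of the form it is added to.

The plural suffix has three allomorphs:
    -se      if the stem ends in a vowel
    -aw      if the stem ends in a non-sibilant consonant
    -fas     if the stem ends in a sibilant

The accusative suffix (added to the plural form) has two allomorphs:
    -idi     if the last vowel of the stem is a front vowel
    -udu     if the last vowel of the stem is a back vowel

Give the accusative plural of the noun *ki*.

*ki*: final sound = /i/, a vowel → -se → *kise*.
The plural form *kise*: last vowel = /e/, a front vowel → -idi → *kiseidi*.

kiseidi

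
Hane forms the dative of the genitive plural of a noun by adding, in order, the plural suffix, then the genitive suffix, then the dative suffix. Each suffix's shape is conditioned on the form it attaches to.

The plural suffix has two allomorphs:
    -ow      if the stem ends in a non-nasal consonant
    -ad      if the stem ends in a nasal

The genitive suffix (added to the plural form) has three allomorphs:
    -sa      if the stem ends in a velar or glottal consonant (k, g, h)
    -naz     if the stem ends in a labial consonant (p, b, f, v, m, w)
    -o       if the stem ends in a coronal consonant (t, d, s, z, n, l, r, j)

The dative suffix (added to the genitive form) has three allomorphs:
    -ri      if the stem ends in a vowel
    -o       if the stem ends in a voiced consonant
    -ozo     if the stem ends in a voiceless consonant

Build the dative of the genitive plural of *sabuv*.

sabuvownazo

*sabuv*: final consonant = /v/, non-nasal → -ow → *sabuvow*.
Since the final consonant of the plural form *sabuvow* is /w/ (labial), it takes -naz, giving *sabuvownaz*.
Since the final sound of the genitive form *sabuvownaz* is /z/ (a voiced consonant), it takes -o, giving *sabuvownazo*.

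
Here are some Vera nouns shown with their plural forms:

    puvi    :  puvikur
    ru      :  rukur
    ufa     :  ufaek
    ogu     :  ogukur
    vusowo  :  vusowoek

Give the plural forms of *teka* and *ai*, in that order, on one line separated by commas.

The pattern is height harmony: -kur when the last vowel of the stem is a high vowel (*puvi*, *ru*, *ogu*); -ek when the last vowel of the stem is a non-high vowel (*ufa*, *vusowo*).
*teka* — last vowel /a/ (a non-high vowel) → -ek → *tekaek*.
The last vowel of *ai* is /i/, which is a high vowel, so the suffix is -kur, giving *aikur*.

tekaek, aikur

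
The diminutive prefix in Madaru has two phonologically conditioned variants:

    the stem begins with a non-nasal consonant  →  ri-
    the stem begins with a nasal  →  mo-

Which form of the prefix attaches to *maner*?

mo-

*maner* — first consonant /m/ (a nasal) → mo-.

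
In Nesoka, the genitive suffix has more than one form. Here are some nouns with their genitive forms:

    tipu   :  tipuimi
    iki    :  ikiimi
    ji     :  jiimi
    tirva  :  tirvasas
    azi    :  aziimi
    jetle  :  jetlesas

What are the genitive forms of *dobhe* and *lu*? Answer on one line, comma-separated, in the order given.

dobhesas, luimi

Looking at the last vowel of each stem: -imi when the last vowel of the stem is a high vowel (*tipu*, *iki*, *ji*, *azi*); -sas when the last vowel of the stem is a non-high vowel (*tirva*, *jetle*).
The last vowel of *dobhe* is /e/, which is a non-high vowel, so the suffix is -sas, giving *dobhesas*.
Since the last vowel of *lu* is /u/ (a high vowel), it takes -imi, giving *luimi*.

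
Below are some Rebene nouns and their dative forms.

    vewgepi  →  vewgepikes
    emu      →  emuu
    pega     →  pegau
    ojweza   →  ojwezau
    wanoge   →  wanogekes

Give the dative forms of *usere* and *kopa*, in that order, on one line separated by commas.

userekes, kopau

The suffix is conditioned by the last vowel: -kes when the last vowel of the stem is a front vowel (*vewgepi*, *wanoge*); -u when the last vowel of the stem is a back vowel (*emu*, *pega*, *ojweza*).
The last vowel of *usere* is /e/, which is a front vowel, so the suffix is -kes, giving *userekes*.
The last vowel of *kopa* is /a/, which is a back vowel, so the suffix is -u, giving *kopau*.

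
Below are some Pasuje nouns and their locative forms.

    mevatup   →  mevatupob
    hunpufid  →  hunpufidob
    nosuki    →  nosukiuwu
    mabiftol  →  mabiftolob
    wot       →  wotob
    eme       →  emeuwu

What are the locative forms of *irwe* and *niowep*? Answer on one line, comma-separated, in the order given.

irweuwu, niowepob

The suffix is conditioned by the final sound: -ob when the stem ends in a consonant (*mevatup*, *hunpufid*, *mabiftol*, *wot*); -uwu when the stem ends in a vowel (*nosuki*, *eme*).
The final sound of *irwe* is /e/, which is a vowel, so the suffix is -uwu, giving *irweuwu*.
*niowep* — final sound /p/ (a consonant) → -ob → *niowepob*.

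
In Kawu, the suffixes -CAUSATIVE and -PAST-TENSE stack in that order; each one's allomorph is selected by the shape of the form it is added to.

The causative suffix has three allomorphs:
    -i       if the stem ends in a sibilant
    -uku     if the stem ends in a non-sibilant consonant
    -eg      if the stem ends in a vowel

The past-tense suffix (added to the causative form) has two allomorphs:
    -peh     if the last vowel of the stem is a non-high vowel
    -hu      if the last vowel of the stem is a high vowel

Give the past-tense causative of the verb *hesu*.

hesuegpeh

*hesu* — final sound /u/ (a vowel) → -eg → *hesueg*.
The last vowel of the causative form *hesueg* is /e/, which is a non-high vowel, so the past-tense suffix is -peh, giving *hesuegpeh*.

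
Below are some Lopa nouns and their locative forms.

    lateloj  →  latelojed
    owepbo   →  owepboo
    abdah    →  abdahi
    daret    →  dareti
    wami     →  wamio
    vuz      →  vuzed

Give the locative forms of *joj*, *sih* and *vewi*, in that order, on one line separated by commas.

jojed, sihi, vewio

Looking at the final sound of each stem: -i when the stem ends in a voiceless consonant (*abdah*, *daret*); -ed when the stem ends in a voiced consonant (*lateloj*, *vuz*); -o when the stem ends in a vowel (*owepbo*, *wami*).
*joj* — final sound /j/ (a voiced consonant) → -ed → *jojed*.
*sih* — final sound /h/ (a voiceless consonant) → -i → *sihi*.
*vewi* — final sound /i/ (a vowel) → -o → *vewio*.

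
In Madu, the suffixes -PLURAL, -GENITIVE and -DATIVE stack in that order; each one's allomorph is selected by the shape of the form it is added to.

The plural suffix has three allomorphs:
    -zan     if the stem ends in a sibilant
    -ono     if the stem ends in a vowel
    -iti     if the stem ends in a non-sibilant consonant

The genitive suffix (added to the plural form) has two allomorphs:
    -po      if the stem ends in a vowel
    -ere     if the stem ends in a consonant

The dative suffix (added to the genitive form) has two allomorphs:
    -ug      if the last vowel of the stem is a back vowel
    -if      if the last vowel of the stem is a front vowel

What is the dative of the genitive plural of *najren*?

The final sound of *najren* is /n/, which is a non-sibilant consonant, so the plural suffix is -iti, giving *najreniti*.
Since the final sound of the plural form *najreniti* is /i/ (a vowel), it takes -po, giving *najrenitipo*.
The last vowel of the genitive form *najrenitipo* is /o/, which is a back vowel, so the dative suffix is -ug, giving *najrenitipoug*.

najrenitipoug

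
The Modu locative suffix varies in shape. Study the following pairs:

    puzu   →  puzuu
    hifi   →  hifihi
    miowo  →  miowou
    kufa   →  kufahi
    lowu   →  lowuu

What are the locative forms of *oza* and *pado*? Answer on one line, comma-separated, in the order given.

The pattern is rounding harmony: -u when the last vowel of the stem is a rounded vowel (*puzu*, *miowo*, *lowu*); -hi when the last vowel of the stem is an unrounded vowel (*hifi*, *kufa*).
*oza* — last vowel /a/ (an unrounded vowel) → -hi → *ozahi*.
*pado* — last vowel /o/ (a rounded vowel) → -u → *padou*.

ozahi, padou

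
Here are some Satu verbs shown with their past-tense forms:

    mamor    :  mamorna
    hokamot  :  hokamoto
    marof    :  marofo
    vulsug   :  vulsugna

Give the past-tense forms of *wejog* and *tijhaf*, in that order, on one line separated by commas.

wejogna, tijhafo

Looking at the final consonant of each stem: -o when the stem ends in a voiceless consonant (*hokamot*, *marof*); -na when the stem ends in a voiced consonant (*mamor*, *vulsug*).
*wejog*: final consonant = /g/, voiced → -na → *wejogna*.
*tijhaf* — final consonant /f/ (voiceless) → -o → *tijhafo*.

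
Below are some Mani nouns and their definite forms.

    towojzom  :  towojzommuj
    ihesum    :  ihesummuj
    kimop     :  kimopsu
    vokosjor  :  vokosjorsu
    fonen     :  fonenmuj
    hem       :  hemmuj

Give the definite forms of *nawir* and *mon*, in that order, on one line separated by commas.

The alternation tracks the final consonant of the stem — -muj when the stem ends in a nasal (*towojzom*, *ihesum*, *fonen*, *hem*); -su when the stem ends in a non-nasal consonant (*kimop*, *vokosjor*).
The final consonant of *nawir* is /r/, which is non-nasal, so the suffix is -su, giving *nawirsu*.
The final consonant of *mon* is /n/, which is a nasal, so the suffix is -muj, giving *monmuj*.

nawirsu, monmuj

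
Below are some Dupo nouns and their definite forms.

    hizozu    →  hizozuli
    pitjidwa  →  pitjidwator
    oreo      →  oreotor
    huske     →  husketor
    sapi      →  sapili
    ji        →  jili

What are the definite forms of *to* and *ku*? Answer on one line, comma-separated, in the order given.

totor, kuli

Looking at the last vowel of each stem: -li when the last vowel of the stem is a high vowel (*hizozu*, *sapi*, *ji*); -tor when the last vowel of the stem is a non-high vowel (*pitjidwa*, *oreo*, *huske*).
*to*: last vowel = /o/, a non-high vowel → -tor → *totor*.
Since the last vowel of *ku* is /u/ (a high vowel), it takes -li, giving *kuli*.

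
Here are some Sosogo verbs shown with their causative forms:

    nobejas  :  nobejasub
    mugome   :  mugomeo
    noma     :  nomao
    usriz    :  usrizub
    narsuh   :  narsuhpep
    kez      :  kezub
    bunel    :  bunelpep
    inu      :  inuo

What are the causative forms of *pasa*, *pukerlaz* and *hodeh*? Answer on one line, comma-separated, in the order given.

The suffix is conditioned by the final sound: -ub when the stem ends in a sibilant (*nobejas*, *usriz*, *kez*); -pep when the stem ends in a non-sibilant consonant (*narsuh*, *bunel*); -o when the stem ends in a vowel (*mugome*, *noma*, *inu*).
*pasa* — final sound /a/ (a vowel) → -o → *pasao*.
The final sound of *pukerlaz* is /z/, which is a sibilant, so the suffix is -ub, giving *pukerlazub*.
Since the final sound of *hodeh* is /h/ (a non-sibilant consonant), it takes -pep, giving *hodehpep*.

pasao, pukerlazub, hodehpep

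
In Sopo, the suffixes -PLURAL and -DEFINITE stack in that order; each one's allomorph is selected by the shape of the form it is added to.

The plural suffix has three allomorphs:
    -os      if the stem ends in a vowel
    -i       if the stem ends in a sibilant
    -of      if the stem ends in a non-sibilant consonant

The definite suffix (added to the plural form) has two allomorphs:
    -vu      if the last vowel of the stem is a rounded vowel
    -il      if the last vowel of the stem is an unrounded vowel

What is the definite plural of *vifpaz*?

Since the final sound of *vifpaz* is /z/ (a sibilant), it takes -i, giving *vifpazi*.
Since the last vowel of the plural form *vifpazi* is /i/ (an unrounded vowel), it takes -il, giving *vifpaziil*.

vifpaziil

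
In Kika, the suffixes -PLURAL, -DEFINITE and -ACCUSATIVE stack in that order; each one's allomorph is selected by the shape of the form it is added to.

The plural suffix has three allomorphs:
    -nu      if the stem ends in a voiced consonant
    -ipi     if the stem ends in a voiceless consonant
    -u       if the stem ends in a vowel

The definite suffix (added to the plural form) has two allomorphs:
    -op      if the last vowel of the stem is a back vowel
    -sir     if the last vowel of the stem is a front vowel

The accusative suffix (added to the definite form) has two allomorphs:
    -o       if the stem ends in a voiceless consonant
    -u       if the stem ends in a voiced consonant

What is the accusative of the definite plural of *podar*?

*podar* — final sound /r/ (a voiced consonant) → -nu → *podarnu*.
Since the last vowel of the plural form *podarnu* is /u/ (a back vowel), it takes -op, giving *podarnuop*.
The final consonant of the definite form *podarnuop* is /p/, which is voiceless, so the accusative suffix is -o, giving *podarnuopo*.

podarnuopo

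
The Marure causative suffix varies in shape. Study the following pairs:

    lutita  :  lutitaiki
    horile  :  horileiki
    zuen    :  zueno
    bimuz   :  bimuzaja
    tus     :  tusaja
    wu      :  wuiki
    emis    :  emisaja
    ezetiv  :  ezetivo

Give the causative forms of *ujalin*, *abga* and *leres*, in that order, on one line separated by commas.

ujalino, abgaiki, leresaja

The suffix is conditioned by the final sound: -aja when the stem ends in a sibilant (*bimuz*, *tus*, *emis*); -o when the stem ends in a non-sibilant consonant (*zuen*, *ezetiv*); -iki when the stem ends in a vowel (*lutita*, *horile*, *wu*).
*ujalin* — final sound /n/ (a non-sibilant consonant) → -o → *ujalino*.
The final sound of *abga* is /a/, which is a vowel, so the suffix is -iki, giving *abgaiki*.
The final sound of *leres* is /s/, which is a sibilant, so the suffix is -aja, giving *leresaja*.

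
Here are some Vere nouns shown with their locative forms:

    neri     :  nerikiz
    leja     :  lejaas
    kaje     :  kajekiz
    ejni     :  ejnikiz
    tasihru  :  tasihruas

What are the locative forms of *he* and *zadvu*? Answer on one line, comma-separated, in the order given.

Looking at the last vowel of each stem: -kiz when the last vowel of the stem is a front vowel (*neri*, *kaje*, *ejni*); -as when the last vowel of the stem is a back vowel (*leja*, *tasihru*).
The last vowel of *he* is /e/, which is a front vowel, so the suffix is -kiz, giving *hekiz*.
*zadvu*: last vowel = /u/, a back vowel → -as → *zadvuas*.

hekiz, zadvuas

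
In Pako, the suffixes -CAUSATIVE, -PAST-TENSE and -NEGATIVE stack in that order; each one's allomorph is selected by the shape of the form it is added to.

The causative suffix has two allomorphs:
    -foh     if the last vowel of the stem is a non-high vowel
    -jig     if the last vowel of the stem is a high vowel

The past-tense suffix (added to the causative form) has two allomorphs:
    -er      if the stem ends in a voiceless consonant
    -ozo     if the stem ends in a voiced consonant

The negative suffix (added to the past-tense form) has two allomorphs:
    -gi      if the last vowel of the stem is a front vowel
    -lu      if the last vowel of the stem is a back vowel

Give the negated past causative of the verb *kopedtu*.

kopedtujigozolu

Since the last vowel of *kopedtu* is /u/ (a high vowel), it takes -jig, giving *kopedtujig*.
Since the final consonant of the causative form *kopedtujig* is /g/ (voiced), it takes -ozo, giving *kopedtujigozo*.
The past-tense form *kopedtujigozo* — last vowel /o/ (a back vowel) → -lu → *kopedtujigozolu*.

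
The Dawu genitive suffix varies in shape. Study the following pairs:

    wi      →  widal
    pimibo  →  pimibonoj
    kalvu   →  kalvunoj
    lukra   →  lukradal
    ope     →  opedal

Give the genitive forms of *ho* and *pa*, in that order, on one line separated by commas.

honoj, padal

The pattern is rounding harmony: -noj when the last vowel of the stem is a rounded vowel (*pimibo*, *kalvu*); -dal when the last vowel of the stem is an unrounded vowel (*wi*, *lukra*, *ope*).
The last vowel of *ho* is /o/, which is a rounded vowel, so the suffix is -noj, giving *honoj*.
The last vowel of *pa* is /a/, which is an unrounded vowel, so the suffix is -dal, giving *padal*.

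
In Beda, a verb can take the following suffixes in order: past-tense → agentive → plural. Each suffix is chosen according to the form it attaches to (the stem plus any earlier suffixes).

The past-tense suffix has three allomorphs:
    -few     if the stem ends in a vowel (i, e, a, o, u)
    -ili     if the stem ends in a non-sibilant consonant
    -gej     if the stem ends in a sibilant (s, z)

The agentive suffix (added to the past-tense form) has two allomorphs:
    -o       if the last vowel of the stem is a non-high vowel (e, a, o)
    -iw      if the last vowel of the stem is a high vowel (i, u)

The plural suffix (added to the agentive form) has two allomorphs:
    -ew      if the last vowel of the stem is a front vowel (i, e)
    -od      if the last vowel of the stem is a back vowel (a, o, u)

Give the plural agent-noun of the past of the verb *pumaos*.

pumaosgejood

*pumaos* — final sound /s/ (a sibilant) → -gej → *pumaosgej*.
The past-tense form *pumaosgej* — last vowel /e/ (a non-high vowel) → -o → *pumaosgejo*.
The last vowel of the agentive form *pumaosgejo* is /o/, which is a back vowel, so the plural suffix is -od, giving *pumaosgejood*.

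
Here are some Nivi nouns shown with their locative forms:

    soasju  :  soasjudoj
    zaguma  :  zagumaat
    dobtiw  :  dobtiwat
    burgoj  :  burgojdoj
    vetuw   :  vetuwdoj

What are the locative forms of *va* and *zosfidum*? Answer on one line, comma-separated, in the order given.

The pattern is rounding harmony: -doj when the last vowel of the stem is a rounded vowel (*soasju*, *burgoj*, *vetuw*); -at when the last vowel of the stem is an unrounded vowel (*zaguma*, *dobtiw*).
*va* — last vowel /a/ (an unrounded vowel) → -at → *vaat*.
The last vowel of *zosfidum* is /u/, which is a rounded vowel, so the suffix is -doj, giving *zosfidumdoj*.

vaat, zosfidumdoj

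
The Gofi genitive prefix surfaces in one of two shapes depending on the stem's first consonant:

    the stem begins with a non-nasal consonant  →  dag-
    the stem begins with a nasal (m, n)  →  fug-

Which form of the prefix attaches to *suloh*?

Since the first consonant of *suloh* is /s/ (non-nasal), it takes dag-.

dag-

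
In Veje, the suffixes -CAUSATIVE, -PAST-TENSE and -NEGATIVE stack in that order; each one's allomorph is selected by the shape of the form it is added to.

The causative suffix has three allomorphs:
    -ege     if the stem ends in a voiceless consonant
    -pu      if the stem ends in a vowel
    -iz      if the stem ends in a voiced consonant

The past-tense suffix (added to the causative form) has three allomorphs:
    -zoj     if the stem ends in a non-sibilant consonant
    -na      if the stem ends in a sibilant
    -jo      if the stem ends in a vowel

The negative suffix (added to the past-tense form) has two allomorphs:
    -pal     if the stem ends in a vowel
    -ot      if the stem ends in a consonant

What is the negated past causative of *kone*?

*kone*: final sound = /e/, a vowel → -pu → *konepu*.
The final sound of the causative form *konepu* is /u/, which is a vowel, so the past-tense suffix is -jo, giving *konepujo*.
Since the final sound of the past-tense form *konepujo* is /o/ (a vowel), it takes -pal, giving *konepujopal*.

konepujopal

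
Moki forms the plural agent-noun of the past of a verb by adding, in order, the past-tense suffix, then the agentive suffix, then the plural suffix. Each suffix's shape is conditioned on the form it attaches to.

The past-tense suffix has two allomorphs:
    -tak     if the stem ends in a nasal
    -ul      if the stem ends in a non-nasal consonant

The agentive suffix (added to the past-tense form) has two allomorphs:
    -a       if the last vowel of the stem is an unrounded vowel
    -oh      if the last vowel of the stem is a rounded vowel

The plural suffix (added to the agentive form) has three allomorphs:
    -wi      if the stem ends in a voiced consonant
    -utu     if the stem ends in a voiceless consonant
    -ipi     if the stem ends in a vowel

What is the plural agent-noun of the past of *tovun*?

tovuntakaipi

*tovun* — final consonant /n/ (a nasal) → -tak → *tovuntak*.
The past-tense form *tovuntak*: last vowel = /a/, an unrounded vowel → -a → *tovuntaka*.
The agentive form *tovuntaka*: final sound = /a/, a vowel → -ipi → *tovuntakaipi*.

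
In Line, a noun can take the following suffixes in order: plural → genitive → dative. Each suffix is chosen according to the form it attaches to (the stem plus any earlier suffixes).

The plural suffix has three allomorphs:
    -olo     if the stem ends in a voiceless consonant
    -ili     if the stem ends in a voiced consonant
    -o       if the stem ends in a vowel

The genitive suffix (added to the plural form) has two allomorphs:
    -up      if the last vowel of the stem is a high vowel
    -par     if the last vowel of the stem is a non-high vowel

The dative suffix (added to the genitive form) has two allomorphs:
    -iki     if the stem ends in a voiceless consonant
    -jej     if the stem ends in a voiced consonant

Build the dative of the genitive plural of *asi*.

asioparjej

Since the final sound of *asi* is /i/ (a vowel), it takes -o, giving *asio*.
The plural form *asio* — last vowel /o/ (a non-high vowel) → -par → *asiopar*.
The genitive form *asiopar*: final consonant = /r/, voiced → -jej → *asioparjej*.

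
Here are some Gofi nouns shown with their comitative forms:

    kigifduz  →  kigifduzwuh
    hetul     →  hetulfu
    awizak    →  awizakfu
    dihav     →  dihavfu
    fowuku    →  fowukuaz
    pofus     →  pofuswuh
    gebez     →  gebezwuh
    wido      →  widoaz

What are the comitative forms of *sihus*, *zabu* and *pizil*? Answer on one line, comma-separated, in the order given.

sihuswuh, zabuaz, pizilfu

Looking at the final sound of each stem: -wuh when the stem ends in a sibilant (*kigifduz*, *pofus*, *gebez*); -fu when the stem ends in a non-sibilant consonant (*hetul*, *awizak*, *dihav*); -az when the stem ends in a vowel (*fowuku*, *wido*).
Since the final sound of *sihus* is /s/ (a sibilant), it takes -wuh, giving *sihuswuh*.
The final sound of *zabu* is /u/, which is a vowel, so the suffix is -az, giving *zabuaz*.
*pizil* — final sound /l/ (a non-sibilant consonant) → -fu → *pizilfu*.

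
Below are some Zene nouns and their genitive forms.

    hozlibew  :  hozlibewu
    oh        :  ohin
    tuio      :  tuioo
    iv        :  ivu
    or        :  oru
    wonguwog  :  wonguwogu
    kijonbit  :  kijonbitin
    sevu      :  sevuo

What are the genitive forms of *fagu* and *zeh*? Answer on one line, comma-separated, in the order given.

faguo, zehin

The suffix is conditioned by the final sound: -in when the stem ends in a voiceless consonant (*oh*, *kijonbit*); -u when the stem ends in a voiced consonant (*hozlibew*, *iv*, *or*, *wonguwog*); -o when the stem ends in a vowel (*tuio*, *sevu*).
Since the final sound of *fagu* is /u/ (a vowel), it takes -o, giving *faguo*.
Since the final sound of *zeh* is /h/ (a voiceless consonant), it takes -in, giving *zehin*.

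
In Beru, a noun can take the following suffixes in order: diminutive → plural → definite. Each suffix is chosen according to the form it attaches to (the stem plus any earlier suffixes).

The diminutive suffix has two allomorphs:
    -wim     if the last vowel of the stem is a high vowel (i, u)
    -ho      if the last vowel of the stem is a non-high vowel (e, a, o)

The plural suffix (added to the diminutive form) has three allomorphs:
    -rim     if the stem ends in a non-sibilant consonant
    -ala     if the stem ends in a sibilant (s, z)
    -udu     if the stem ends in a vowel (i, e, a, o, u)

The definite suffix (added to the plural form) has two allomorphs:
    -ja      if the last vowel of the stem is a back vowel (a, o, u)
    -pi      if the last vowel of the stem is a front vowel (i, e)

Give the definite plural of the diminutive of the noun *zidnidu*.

zidniduwimrimpi

The last vowel of *zidnidu* is /u/, which is a high vowel, so the diminutive suffix is -wim, giving *zidniduwim*.
The diminutive form *zidniduwim*: final sound = /m/, a non-sibilant consonant → -rim → *zidniduwimrim*.
The last vowel of the plural form *zidniduwimrim* is /i/, which is a front vowel, so the definite suffix is -pi, giving *zidniduwimrimpi*.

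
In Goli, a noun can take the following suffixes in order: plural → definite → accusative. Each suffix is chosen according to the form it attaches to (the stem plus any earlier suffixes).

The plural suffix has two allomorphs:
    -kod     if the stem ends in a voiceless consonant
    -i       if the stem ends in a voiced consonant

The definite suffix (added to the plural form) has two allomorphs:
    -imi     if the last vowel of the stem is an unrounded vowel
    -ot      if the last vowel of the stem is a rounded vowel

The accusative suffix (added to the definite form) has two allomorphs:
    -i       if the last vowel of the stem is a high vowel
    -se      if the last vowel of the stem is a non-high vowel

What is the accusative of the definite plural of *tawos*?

tawoskodotse

*tawos* — final consonant /s/ (voiceless) → -kod → *tawoskod*.
Since the last vowel of the plural form *tawoskod* is /o/ (a rounded vowel), it takes -ot, giving *tawoskodot*.
The last vowel of the definite form *tawoskodot* is /o/, which is a non-high vowel, so the accusative suffix is -se, giving *tawoskodotse*.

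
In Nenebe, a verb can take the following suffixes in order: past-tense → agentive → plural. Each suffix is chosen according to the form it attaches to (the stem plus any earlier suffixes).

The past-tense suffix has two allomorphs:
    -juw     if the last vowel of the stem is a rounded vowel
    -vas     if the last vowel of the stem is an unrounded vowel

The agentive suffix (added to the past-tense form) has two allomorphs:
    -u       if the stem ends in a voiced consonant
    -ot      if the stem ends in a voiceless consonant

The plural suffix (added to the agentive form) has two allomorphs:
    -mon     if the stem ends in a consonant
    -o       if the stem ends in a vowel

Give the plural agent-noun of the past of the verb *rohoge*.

rohogevasotmon

The last vowel of *rohoge* is /e/, which is an unrounded vowel, so the past-tense suffix is -vas, giving *rohogevas*.
The past-tense form *rohogevas*: final consonant = /s/, voiceless → -ot → *rohogevasot*.
Since the final sound of the agentive form *rohogevasot* is /t/ (a consonant), it takes -mon, giving *rohogevasotmon*.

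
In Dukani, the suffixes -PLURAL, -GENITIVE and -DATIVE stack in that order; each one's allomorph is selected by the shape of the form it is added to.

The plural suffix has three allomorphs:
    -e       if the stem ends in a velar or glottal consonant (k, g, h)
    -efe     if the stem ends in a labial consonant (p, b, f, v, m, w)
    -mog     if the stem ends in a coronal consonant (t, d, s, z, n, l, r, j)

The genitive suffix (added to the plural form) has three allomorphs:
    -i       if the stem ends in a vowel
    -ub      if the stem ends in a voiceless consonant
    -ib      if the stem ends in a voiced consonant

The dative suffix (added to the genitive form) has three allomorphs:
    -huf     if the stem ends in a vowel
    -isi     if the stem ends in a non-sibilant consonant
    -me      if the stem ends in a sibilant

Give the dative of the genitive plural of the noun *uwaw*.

uwawefeihuf

The final consonant of *uwaw* is /w/, which is labial, so the plural suffix is -efe, giving *uwawefe*.
The plural form *uwawefe*: final sound = /e/, a vowel → -i → *uwawefei*.
Since the final sound of the genitive form *uwawefei* is /i/ (a vowel), it takes -huf, giving *uwawefeihuf*.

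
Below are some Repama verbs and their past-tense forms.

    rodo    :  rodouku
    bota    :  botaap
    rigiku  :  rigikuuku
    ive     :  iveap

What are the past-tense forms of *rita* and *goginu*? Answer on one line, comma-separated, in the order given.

ritaap, goginuuku

The alternation tracks the last vowel of the stem — -uku when the last vowel of the stem is a rounded vowel (*rodo*, *rigiku*); -ap when the last vowel of the stem is an unrounded vowel (*bota*, *ive*).
*rita* — last vowel /a/ (an unrounded vowel) → -ap → *ritaap*.
*goginu*: last vowel = /u/, a rounded vowel → -uku → *goginuuku*.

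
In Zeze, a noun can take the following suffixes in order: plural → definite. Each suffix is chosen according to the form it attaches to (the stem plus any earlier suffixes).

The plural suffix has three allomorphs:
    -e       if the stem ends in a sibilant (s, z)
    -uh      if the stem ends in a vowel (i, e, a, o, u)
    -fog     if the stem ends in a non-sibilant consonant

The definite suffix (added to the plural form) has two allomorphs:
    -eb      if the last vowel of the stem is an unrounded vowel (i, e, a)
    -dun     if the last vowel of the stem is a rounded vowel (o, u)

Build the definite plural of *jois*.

joiseeb

*jois* — final sound /s/ (a sibilant) → -e → *joise*.
Since the last vowel of the plural form *joise* is /e/ (an unrounded vowel), it takes -eb, giving *joiseeb*.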